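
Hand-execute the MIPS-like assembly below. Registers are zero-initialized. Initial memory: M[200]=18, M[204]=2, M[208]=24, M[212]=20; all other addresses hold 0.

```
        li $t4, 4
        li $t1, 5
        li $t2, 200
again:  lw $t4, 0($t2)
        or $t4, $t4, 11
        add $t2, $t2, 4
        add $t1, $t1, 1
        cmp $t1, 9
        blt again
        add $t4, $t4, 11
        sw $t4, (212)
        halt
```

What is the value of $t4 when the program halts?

li $t4, 4 → $t4=4
li $t1, 5 → $t1=5
li $t2, 200 → $t2=200
lw $t4, 0($t2) → $t4=M[200]=18
or $t4, $t4, 11 → $t4=18|11=27
add $t2, $t2, 4 → $t2=200+4=204
add $t1, $t1, 1 → $t1=5+1=6
cmp $t1, 9  (cmp 6,9)
blt again: taken
lw $t4, 0($t2) → $t4=M[204]=2
or $t4, $t4, 11 → $t4=2|11=11
add $t2, $t2, 4 → $t2=204+4=208
add $t1, $t1, 1 → $t1=6+1=7
cmp $t1, 9  (cmp 7,9)
blt again: taken
lw $t4, 0($t2) → $t4=M[208]=24
or $t4, $t4, 11 → $t4=24|11=27
add $t2, $t2, 4 → $t2=208+4=212
add $t1, $t1, 1 → $t1=7+1=8
cmp $t1, 9  (cmp 8,9)
blt again: taken
lw $t4, 0($t2) → $t4=M[212]=20
or $t4, $t4, 11 → $t4=20|11=31
add $t2, $t2, 4 → $t2=212+4=216
add $t1, $t1, 1 → $t1=8+1=9
cmp $t1, 9  (cmp 9,9)
blt again: not taken
add $t4, $t4, 11 → $t4=31+11=42
sw $t4, (212) → M[212]=42
halt.

42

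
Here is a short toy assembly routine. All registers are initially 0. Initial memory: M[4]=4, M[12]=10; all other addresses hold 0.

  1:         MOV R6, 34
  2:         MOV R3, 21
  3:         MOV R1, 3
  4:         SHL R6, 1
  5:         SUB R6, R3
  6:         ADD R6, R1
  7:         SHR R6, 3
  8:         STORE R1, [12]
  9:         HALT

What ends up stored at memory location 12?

MOV R6, 34 → R6=34
MOV R3, 21 → R3=21
MOV R1, 3 → R1=3
SHL R6, 1 → R6=34<<1=68
SUB R6, R3 → R6=68-21=47
ADD R6, R1 → R6=47+3=50
SHR R6, 3 → R6=50>>3=6
STORE R1, [12] → M[12]=3
halt.

3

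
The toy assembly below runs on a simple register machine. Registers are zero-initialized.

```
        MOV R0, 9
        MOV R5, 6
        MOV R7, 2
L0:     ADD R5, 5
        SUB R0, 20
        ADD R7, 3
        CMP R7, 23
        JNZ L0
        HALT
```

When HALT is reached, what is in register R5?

MOV R0, 9 → R0=9
MOV R5, 6 → R5=6
MOV R7, 2 → R7=2
ADD R5, 5 → R5=6+5=11
SUB R0, 20 → R0=9-20=-11
ADD R7, 3 → R7=2+3=5
CMP R7, 23  (cmp 5,23)
JNZ L0: taken
ADD R5, 5 → R5=11+5=16
SUB R0, 20 → R0=(-11)-20=-31
ADD R7, 3 → R7=5+3=8
CMP R7, 23  (cmp 8,23)
JNZ L0: taken
ADD R5, 5 → R5=16+5=21
SUB R0, 20 → R0=(-31)-20=-51
ADD R7, 3 → R7=8+3=11
CMP R7, 23  (cmp 11,23)
JNZ L0: taken
ADD R5, 5 → R5=21+5=26
SUB R0, 20 → R0=(-51)-20=-71
ADD R7, 3 → R7=11+3=14
CMP R7, 23  (cmp 14,23)
JNZ L0: taken
ADD R5, 5 → R5=26+5=31
SUB R0, 20 → R0=(-71)-20=-91
ADD R7, 3 → R7=14+3=17
CMP R7, 23  (cmp 17,23)
JNZ L0: taken
ADD R5, 5 → R5=31+5=36
SUB R0, 20 → R0=(-91)-20=-111
ADD R7, 3 → R7=17+3=20
CMP R7, 23  (cmp 20,23)
JNZ L0: taken
ADD R5, 5 → R5=36+5=41
SUB R0, 20 → R0=(-111)-20=-131
ADD R7, 3 → R7=20+3=23
CMP R7, 23  (cmp 23,23)
JNZ L0: not taken
halt.

41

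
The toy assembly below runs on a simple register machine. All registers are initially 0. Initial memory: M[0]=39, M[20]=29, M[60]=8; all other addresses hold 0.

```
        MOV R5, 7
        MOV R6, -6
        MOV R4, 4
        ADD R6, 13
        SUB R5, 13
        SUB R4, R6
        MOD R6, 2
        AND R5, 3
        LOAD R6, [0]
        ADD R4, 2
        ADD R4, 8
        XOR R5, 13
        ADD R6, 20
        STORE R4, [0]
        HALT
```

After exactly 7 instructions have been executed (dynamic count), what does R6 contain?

1

R5=7
R6=-6
R4=4
R6=(-6)+13=7
R5=7-13=-6
R4=4-7=-3
R6=7%2=1
After step 7: R6 = 1.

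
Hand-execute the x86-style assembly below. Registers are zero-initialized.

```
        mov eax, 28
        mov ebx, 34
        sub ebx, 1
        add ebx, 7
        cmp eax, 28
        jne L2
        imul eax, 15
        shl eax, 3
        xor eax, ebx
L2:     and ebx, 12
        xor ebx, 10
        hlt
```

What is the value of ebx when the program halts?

eax=28
ebx=34
ebx=34-1=33
ebx=33+7=40
cmp eax, 28  (cmp 28,28)
jne L2: not taken
eax=28*15=420
eax=420<<3=3360
eax=3360^40=3336
ebx=40&12=8
ebx=8^10=2
halt.

2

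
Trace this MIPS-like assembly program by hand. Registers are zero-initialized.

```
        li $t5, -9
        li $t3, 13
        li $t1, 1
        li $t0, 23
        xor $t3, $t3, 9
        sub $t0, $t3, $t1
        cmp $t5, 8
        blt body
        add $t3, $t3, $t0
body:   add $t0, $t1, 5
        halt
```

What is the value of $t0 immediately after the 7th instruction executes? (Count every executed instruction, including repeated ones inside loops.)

li $t5, -9 → $t5=-9
li $t3, 13 → $t3=13
li $t1, 1 → $t1=1
li $t0, 23 → $t0=23
xor $t3, $t3, 9 → $t3=13^9=4
sub $t0, $t3, $t1 → $t0=4-1=3
cmp $t5, 8  (cmp -9,8)
After step 7: $t0 = 3.

3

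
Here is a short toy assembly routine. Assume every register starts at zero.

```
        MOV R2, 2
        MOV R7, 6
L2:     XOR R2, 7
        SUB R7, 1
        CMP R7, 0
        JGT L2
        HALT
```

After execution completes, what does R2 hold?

2

MOV R2, 2 → R2=2
MOV R7, 6 → R7=6
XOR R2, 7 → R2=2^7=5
SUB R7, 1 → R7=6-1=5
CMP R7, 0  (cmp 5,0)
JGT L2: taken
XOR R2, 7 → R2=5^7=2
SUB R7, 1 → R7=5-1=4
CMP R7, 0  (cmp 4,0)
JGT L2: taken
XOR R2, 7 → R2=2^7=5
SUB R7, 1 → R7=4-1=3
CMP R7, 0  (cmp 3,0)
JGT L2: taken
XOR R2, 7 → R2=5^7=2
SUB R7, 1 → R7=3-1=2
CMP R7, 0  (cmp 2,0)
JGT L2: taken
XOR R2, 7 → R2=2^7=5
SUB R7, 1 → R7=2-1=1
CMP R7, 0  (cmp 1,0)
JGT L2: taken
XOR R2, 7 → R2=5^7=2
SUB R7, 1 → R7=1-1=0
CMP R7, 0  (cmp 0,0)
JGT L2: not taken
halt.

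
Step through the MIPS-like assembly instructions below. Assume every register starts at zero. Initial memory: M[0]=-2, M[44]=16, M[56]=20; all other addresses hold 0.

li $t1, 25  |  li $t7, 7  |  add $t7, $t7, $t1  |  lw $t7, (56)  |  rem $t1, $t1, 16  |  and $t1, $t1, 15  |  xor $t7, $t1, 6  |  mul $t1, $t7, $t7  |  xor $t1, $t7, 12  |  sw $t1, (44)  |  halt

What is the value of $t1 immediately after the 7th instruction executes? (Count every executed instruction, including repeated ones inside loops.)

li $t1, 25 → $t1=25
li $t7, 7 → $t7=7
add $t7, $t7, $t1 → $t7=7+25=32
lw $t7, (56) → $t7=M[56]=20
rem $t1, $t1, 16 → $t1=25%16=9
and $t1, $t1, 15 → $t1=9&15=9
xor $t7, $t1, 6 → $t7=9^6=15
After step 7: $t1 = 9.

9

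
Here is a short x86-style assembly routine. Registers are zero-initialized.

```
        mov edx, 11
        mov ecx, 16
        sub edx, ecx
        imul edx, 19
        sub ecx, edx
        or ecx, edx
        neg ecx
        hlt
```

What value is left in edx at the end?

mov edx, 11 → edx=11
mov ecx, 16 → ecx=16
sub edx, ecx → edx=11-16=-5
imul edx, 19 → edx=(-5)*19=-95
sub ecx, edx → ecx=16-(-95)=111
or ecx, edx → ecx=111|(-95)=-17
neg ecx → ecx=-(-17)=17
halt.

-95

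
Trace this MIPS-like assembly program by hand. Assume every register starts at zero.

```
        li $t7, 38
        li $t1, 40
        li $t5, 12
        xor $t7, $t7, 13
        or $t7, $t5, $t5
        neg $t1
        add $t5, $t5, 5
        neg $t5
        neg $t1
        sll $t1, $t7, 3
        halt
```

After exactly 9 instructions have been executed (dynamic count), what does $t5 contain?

after li $t7, 38: $t7=38
after li $t1, 40: $t1=40
after li $t5, 12: $t5=12
after xor $t7, $t7, 13: $t7=38^13=43
after or $t7, $t5, $t5: $t7=12|12=12
after neg $t1: $t1=-(40)=-40
after add $t5, $t5, 5: $t5=12+5=17
after neg $t5: $t5=-(17)=-17
after neg $t1: $t1=-(-40)=40
After step 9: $t5 = -17.

-17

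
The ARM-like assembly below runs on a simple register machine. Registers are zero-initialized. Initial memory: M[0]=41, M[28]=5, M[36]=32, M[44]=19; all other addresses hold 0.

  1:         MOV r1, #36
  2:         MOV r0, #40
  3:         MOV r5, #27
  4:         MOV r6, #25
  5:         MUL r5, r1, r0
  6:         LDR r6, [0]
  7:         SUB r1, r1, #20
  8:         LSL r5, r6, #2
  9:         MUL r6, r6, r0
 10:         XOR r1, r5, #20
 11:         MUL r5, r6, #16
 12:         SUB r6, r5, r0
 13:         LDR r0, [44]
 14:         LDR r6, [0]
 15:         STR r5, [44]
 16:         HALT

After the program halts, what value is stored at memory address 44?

MOV r1, #36 → r1=36
MOV r0, #40 → r0=40
MOV r5, #27 → r5=27
MOV r6, #25 → r6=25
MUL r5, r1, r0 → r5=36*40=1440
LDR r6, [0] → r6=M[0]=41
SUB r1, r1, #20 → r1=36-20=16
LSL r5, r6, #2 → r5=41<<2=164
MUL r6, r6, r0 → r6=41*40=1640
XOR r1, r5, #20 → r1=164^20=176
MUL r5, r6, #16 → r5=1640*16=26240
SUB r6, r5, r0 → r6=26240-40=26200
LDR r0, [44] → r0=M[44]=19
LDR r6, [0] → r6=M[0]=41
STR r5, [44] → M[44]=26240
halt.

26240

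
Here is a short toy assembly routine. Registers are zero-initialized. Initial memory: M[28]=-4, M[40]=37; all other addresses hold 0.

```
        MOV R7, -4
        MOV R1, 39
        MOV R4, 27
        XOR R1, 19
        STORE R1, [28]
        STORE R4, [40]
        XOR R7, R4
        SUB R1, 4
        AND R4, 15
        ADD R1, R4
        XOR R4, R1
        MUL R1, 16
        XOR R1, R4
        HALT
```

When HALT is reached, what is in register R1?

R7=-4
R1=39
R4=27
R1=39^19=52
STORE R1, [28] → M[28]=52
STORE R4, [40] → M[40]=27
R7=(-4)^27=-25
R1=52-4=48
R4=27&15=11
R1=48+11=59
R4=11^59=48
R1=59*16=944
R1=944^48=896
halt.

896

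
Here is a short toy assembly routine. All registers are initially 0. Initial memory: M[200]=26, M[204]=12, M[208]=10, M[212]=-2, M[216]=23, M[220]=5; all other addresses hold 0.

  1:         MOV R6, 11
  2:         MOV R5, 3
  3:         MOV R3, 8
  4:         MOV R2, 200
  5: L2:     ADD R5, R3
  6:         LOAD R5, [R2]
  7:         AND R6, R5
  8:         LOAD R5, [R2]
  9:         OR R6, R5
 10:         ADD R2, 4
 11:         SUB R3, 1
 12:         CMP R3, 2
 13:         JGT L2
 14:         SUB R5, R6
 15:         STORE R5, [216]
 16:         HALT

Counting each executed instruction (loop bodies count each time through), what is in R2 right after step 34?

212

MOV R6, 11 → R6=11
MOV R5, 3 → R5=3
MOV R3, 8 → R3=8
MOV R2, 200 → R2=200
ADD R5, R3 → R5=3+8=11
LOAD R5, [R2] → R5=M[200]=26
AND R6, R5 → R6=11&26=10
LOAD R5, [R2] → R5=M[200]=26
OR R6, R5 → R6=10|26=26
ADD R2, 4 → R2=200+4=204
SUB R3, 1 → R3=8-1=7
CMP R3, 2  (cmp 7,2)
JGT L2: taken
ADD R5, R3 → R5=26+7=33
LOAD R5, [R2] → R5=M[204]=12
AND R6, R5 → R6=26&12=8
LOAD R5, [R2] → R5=M[204]=12
OR R6, R5 → R6=8|12=12
ADD R2, 4 → R2=204+4=208
SUB R3, 1 → R3=7-1=6
CMP R3, 2  (cmp 6,2)
JGT L2: taken
ADD R5, R3 → R5=12+6=18
LOAD R5, [R2] → R5=M[208]=10
AND R6, R5 → R6=12&10=8
LOAD R5, [R2] → R5=M[208]=10
OR R6, R5 → R6=8|10=10
ADD R2, 4 → R2=208+4=212
SUB R3, 1 → R3=6-1=5
CMP R3, 2  (cmp 5,2)
JGT L2: taken
ADD R5, R3 → R5=10+5=15
LOAD R5, [R2] → R5=M[212]=-2
AND R6, R5 → R6=10&(-2)=10
After step 34: R2 = 212.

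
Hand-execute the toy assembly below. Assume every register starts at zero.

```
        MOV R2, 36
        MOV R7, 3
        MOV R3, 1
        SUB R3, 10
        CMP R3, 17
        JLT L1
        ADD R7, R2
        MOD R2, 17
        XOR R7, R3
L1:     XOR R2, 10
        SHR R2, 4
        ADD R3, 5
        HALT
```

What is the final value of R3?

after MOV R2, 36: R2=36
after MOV R7, 3: R7=3
after MOV R3, 1: R3=1
after SUB R3, 10: R3=1-10=-9
CMP R3, 17  (cmp -9,17)
JLT L1: taken
after XOR R2, 10: R2=36^10=46
after SHR R2, 4: R2=46>>4=2
after ADD R3, 5: R3=(-9)+5=-4
halt.

-4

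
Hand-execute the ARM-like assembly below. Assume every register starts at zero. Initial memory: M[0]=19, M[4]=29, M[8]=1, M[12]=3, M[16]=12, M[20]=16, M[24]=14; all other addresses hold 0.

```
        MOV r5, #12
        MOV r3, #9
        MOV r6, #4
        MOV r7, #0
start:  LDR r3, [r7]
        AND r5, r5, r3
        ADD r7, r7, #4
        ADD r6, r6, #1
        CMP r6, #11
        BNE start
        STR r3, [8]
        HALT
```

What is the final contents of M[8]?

14

r5=12
r3=9
r6=4
r7=0
r3=M[0]=19
r5=12&19=0
r7=0+4=4
r6=4+1=5
CMP r6, #11  (cmp 5,11)
BNE start: taken
r3=M[4]=29
r5=0&29=0
r7=4+4=8
r6=5+1=6
CMP r6, #11  (cmp 6,11)
BNE start: taken
r3=M[8]=1
r5=0&1=0
r7=8+4=12
r6=6+1=7
CMP r6, #11  (cmp 7,11)
BNE start: taken
r3=M[12]=3
r5=0&3=0
r7=12+4=16
r6=7+1=8
CMP r6, #11  (cmp 8,11)
BNE start: taken
r3=M[16]=12
r5=0&12=0
r7=16+4=20
r6=8+1=9
CMP r6, #11  (cmp 9,11)
BNE start: taken
r3=M[20]=16
r5=0&16=0
r7=20+4=24
r6=9+1=10
CMP r6, #11  (cmp 10,11)
BNE start: taken
r3=M[24]=14
r5=0&14=0
r7=24+4=28
r6=10+1=11
CMP r6, #11  (cmp 11,11)
BNE start: not taken
STR r3, [8] → M[8]=14
halt.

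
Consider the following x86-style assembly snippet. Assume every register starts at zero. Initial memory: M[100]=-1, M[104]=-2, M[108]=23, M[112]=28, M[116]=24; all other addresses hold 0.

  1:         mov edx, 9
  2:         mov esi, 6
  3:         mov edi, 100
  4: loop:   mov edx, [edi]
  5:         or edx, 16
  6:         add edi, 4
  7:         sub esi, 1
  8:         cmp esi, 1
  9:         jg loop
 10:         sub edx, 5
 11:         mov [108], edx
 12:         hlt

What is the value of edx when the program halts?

edx=9
esi=6
edi=100
edx=M[100]=-1
edx=(-1)|16=-1
edi=100+4=104
esi=6-1=5
cmp esi, 1  (cmp 5,1)
jg loop: taken
edx=M[104]=-2
edx=(-2)|16=-2
edi=104+4=108
esi=5-1=4
cmp esi, 1  (cmp 4,1)
jg loop: taken
edx=M[108]=23
edx=23|16=23
edi=108+4=112
esi=4-1=3
cmp esi, 1  (cmp 3,1)
jg loop: taken
edx=M[112]=28
edx=28|16=28
edi=112+4=116
esi=3-1=2
cmp esi, 1  (cmp 2,1)
jg loop: taken
edx=M[116]=24
edx=24|16=24
edi=116+4=120
esi=2-1=1
cmp esi, 1  (cmp 1,1)
jg loop: not taken
edx=24-5=19
mov [108], edx → M[108]=19
halt.

19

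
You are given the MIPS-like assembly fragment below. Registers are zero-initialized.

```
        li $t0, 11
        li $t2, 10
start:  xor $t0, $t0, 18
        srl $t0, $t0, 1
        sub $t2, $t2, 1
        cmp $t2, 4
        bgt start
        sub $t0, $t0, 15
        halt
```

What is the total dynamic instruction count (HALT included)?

after li $t0, 11: $t0=11
after li $t2, 10: $t2=10
after xor $t0, $t0, 18: $t0=11^18=25
after srl $t0, $t0, 1: $t0=25>>1=12
after sub $t2, $t2, 1: $t2=10-1=9
cmp $t2, 4  (cmp 9,4)
bgt start: taken
after xor $t0, $t0, 18: $t0=12^18=30
after srl $t0, $t0, 1: $t0=30>>1=15
after sub $t2, $t2, 1: $t2=9-1=8
cmp $t2, 4  (cmp 8,4)
bgt start: taken
after xor $t0, $t0, 18: $t0=15^18=29
after srl $t0, $t0, 1: $t0=29>>1=14
after sub $t2, $t2, 1: $t2=8-1=7
cmp $t2, 4  (cmp 7,4)
bgt start: taken
after xor $t0, $t0, 18: $t0=14^18=28
after srl $t0, $t0, 1: $t0=28>>1=14
after sub $t2, $t2, 1: $t2=7-1=6
cmp $t2, 4  (cmp 6,4)
bgt start: taken
after xor $t0, $t0, 18: $t0=14^18=28
after srl $t0, $t0, 1: $t0=28>>1=14
after sub $t2, $t2, 1: $t2=6-1=5
cmp $t2, 4  (cmp 5,4)
bgt start: taken
after xor $t0, $t0, 18: $t0=14^18=28
after srl $t0, $t0, 1: $t0=28>>1=14
after sub $t2, $t2, 1: $t2=5-1=4
cmp $t2, 4  (cmp 4,4)
bgt start: not taken
after sub $t0, $t0, 15: $t0=14-15=-1
halt.
Total executed instructions: 34.

34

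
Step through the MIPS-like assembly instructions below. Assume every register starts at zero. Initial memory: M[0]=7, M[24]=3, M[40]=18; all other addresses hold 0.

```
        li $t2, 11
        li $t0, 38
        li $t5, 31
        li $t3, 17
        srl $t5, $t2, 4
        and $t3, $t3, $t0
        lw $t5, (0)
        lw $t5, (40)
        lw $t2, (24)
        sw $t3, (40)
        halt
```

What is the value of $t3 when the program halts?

after li $t2, 11: $t2=11
after li $t0, 38: $t0=38
after li $t5, 31: $t5=31
after li $t3, 17: $t3=17
after srl $t5, $t2, 4: $t5=11>>4=0
after and $t3, $t3, $t0: $t3=17&38=0
after lw $t5, (0): $t5=M[0]=7
after lw $t5, (40): $t5=M[40]=18
after lw $t2, (24): $t2=M[24]=3
sw $t3, (40) → M[40]=0
halt.

0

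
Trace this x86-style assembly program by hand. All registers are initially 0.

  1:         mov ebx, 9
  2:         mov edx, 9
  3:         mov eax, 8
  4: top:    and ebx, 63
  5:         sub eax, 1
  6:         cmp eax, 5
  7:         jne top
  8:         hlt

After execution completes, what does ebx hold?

after mov ebx, 9: ebx=9
after mov edx, 9: edx=9
after mov eax, 8: eax=8
after and ebx, 63: ebx=9&63=9
after sub eax, 1: eax=8-1=7
cmp eax, 5  (cmp 7,5)
jne top: taken
after and ebx, 63: ebx=9&63=9
after sub eax, 1: eax=7-1=6
cmp eax, 5  (cmp 6,5)
jne top: taken
after and ebx, 63: ebx=9&63=9
after sub eax, 1: eax=6-1=5
cmp eax, 5  (cmp 5,5)
jne top: not taken
halt.

9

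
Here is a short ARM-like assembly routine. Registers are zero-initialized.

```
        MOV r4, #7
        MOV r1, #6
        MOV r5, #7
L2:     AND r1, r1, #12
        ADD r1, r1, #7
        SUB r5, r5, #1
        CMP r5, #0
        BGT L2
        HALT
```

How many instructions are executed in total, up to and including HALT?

39

after MOV r4, #7: r4=7
after MOV r1, #6: r1=6
after MOV r5, #7: r5=7
after AND r1, r1, #12: r1=6&12=4
after ADD r1, r1, #7: r1=4+7=11
after SUB r5, r5, #1: r5=7-1=6
CMP r5, #0  (cmp 6,0)
BGT L2: taken
after AND r1, r1, #12: r1=11&12=8
after ADD r1, r1, #7: r1=8+7=15
after SUB r5, r5, #1: r5=6-1=5
CMP r5, #0  (cmp 5,0)
BGT L2: taken
after AND r1, r1, #12: r1=15&12=12
after ADD r1, r1, #7: r1=12+7=19
after SUB r5, r5, #1: r5=5-1=4
CMP r5, #0  (cmp 4,0)
BGT L2: taken
after AND r1, r1, #12: r1=19&12=0
after ADD r1, r1, #7: r1=0+7=7
after SUB r5, r5, #1: r5=4-1=3
CMP r5, #0  (cmp 3,0)
BGT L2: taken
after AND r1, r1, #12: r1=7&12=4
after ADD r1, r1, #7: r1=4+7=11
after SUB r5, r5, #1: r5=3-1=2
CMP r5, #0  (cmp 2,0)
BGT L2: taken
after AND r1, r1, #12: r1=11&12=8
after ADD r1, r1, #7: r1=8+7=15
after SUB r5, r5, #1: r5=2-1=1
CMP r5, #0  (cmp 1,0)
BGT L2: taken
after AND r1, r1, #12: r1=15&12=12
after ADD r1, r1, #7: r1=12+7=19
after SUB r5, r5, #1: r5=1-1=0
CMP r5, #0  (cmp 0,0)
BGT L2: not taken
halt.
Total executed instructions: 39.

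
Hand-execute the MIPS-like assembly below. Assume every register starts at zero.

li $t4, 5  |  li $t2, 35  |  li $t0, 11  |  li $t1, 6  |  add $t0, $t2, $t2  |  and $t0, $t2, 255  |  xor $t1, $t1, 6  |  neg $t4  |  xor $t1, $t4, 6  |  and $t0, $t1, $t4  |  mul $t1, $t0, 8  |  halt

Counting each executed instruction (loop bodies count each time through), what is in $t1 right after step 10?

$t4=5
$t2=35
$t0=11
$t1=6
$t0=35+35=70
$t0=35&255=35
$t1=6^6=0
$t4=-(5)=-5
$t1=(-5)^6=-3
$t0=(-3)&(-5)=-7
After step 10: $t1 = -3.

-3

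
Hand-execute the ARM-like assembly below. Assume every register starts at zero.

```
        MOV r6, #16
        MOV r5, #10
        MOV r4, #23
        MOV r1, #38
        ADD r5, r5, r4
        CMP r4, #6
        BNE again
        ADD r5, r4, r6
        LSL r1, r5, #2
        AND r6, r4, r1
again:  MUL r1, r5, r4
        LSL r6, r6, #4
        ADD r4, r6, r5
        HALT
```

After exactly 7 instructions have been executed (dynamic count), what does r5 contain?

33

r6=16
r5=10
r4=23
r1=38
r5=10+23=33
CMP r4, #6  (cmp 23,6)
BNE again: taken
After step 7: r5 = 33.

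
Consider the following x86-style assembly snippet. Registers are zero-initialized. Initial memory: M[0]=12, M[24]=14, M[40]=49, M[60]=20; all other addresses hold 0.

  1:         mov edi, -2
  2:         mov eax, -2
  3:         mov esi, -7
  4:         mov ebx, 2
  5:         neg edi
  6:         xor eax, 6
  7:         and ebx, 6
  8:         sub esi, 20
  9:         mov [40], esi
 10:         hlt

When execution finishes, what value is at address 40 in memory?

-27

mov edi, -2 → edi=-2
mov eax, -2 → eax=-2
mov esi, -7 → esi=-7
mov ebx, 2 → ebx=2
neg edi → edi=-(-2)=2
xor eax, 6 → eax=(-2)^6=-8
and ebx, 6 → ebx=2&6=2
sub esi, 20 → esi=(-7)-20=-27
mov [40], esi → M[40]=-27
halt.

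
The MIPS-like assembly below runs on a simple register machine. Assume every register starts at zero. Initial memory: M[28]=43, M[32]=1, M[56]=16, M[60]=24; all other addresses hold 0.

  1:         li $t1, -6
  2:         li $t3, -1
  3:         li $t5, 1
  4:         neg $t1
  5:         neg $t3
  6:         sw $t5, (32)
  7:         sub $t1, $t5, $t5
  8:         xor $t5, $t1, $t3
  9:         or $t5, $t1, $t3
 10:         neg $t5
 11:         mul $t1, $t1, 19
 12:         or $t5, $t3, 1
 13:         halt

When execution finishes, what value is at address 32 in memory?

$t1=-6
$t3=-1
$t5=1
$t1=-(-6)=6
$t3=-(-1)=1
sw $t5, (32) → M[32]=1
$t1=1-1=0
$t5=0^1=1
$t5=0|1=1
$t5=-(1)=-1
$t1=0*19=0
$t5=1|1=1
halt.

1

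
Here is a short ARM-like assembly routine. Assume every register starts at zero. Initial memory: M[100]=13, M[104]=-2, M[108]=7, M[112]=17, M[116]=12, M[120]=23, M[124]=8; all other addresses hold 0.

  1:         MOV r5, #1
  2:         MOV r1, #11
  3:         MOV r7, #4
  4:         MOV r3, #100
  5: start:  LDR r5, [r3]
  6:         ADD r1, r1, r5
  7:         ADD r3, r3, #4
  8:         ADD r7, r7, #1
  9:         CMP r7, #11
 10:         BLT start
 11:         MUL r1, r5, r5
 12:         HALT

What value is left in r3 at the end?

MOV r5, #1 → r5=1
MOV r1, #11 → r1=11
MOV r7, #4 → r7=4
MOV r3, #100 → r3=100
LDR r5, [r3] → r5=M[100]=13
ADD r1, r1, r5 → r1=11+13=24
ADD r3, r3, #4 → r3=100+4=104
ADD r7, r7, #1 → r7=4+1=5
CMP r7, #11  (cmp 5,11)
BLT start: taken
LDR r5, [r3] → r5=M[104]=-2
ADD r1, r1, r5 → r1=24+(-2)=22
ADD r3, r3, #4 → r3=104+4=108
ADD r7, r7, #1 → r7=5+1=6
CMP r7, #11  (cmp 6,11)
BLT start: taken
LDR r5, [r3] → r5=M[108]=7
ADD r1, r1, r5 → r1=22+7=29
ADD r3, r3, #4 → r3=108+4=112
ADD r7, r7, #1 → r7=6+1=7
CMP r7, #11  (cmp 7,11)
BLT start: taken
LDR r5, [r3] → r5=M[112]=17
ADD r1, r1, r5 → r1=29+17=46
ADD r3, r3, #4 → r3=112+4=116
ADD r7, r7, #1 → r7=7+1=8
CMP r7, #11  (cmp 8,11)
BLT start: taken
LDR r5, [r3] → r5=M[116]=12
ADD r1, r1, r5 → r1=46+12=58
ADD r3, r3, #4 → r3=116+4=120
ADD r7, r7, #1 → r7=8+1=9
CMP r7, #11  (cmp 9,11)
BLT start: taken
LDR r5, [r3] → r5=M[120]=23
ADD r1, r1, r5 → r1=58+23=81
ADD r3, r3, #4 → r3=120+4=124
ADD r7, r7, #1 → r7=9+1=10
CMP r7, #11  (cmp 10,11)
BLT start: taken
LDR r5, [r3] → r5=M[124]=8
ADD r1, r1, r5 → r1=81+8=89
ADD r3, r3, #4 → r3=124+4=128
ADD r7, r7, #1 → r7=10+1=11
CMP r7, #11  (cmp 11,11)
BLT start: not taken
MUL r1, r5, r5 → r1=8*8=64
halt.

128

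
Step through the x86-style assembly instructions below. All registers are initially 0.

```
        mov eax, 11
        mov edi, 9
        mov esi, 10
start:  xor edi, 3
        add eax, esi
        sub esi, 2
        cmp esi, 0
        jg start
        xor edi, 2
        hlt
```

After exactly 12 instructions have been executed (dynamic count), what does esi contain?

mov eax, 11 → eax=11
mov edi, 9 → edi=9
mov esi, 10 → esi=10
xor edi, 3 → edi=9^3=10
add eax, esi → eax=11+10=21
sub esi, 2 → esi=10-2=8
cmp esi, 0  (cmp 8,0)
jg start: taken
xor edi, 3 → edi=10^3=9
add eax, esi → eax=21+8=29
sub esi, 2 → esi=8-2=6
cmp esi, 0  (cmp 6,0)
After step 12: esi = 6.

6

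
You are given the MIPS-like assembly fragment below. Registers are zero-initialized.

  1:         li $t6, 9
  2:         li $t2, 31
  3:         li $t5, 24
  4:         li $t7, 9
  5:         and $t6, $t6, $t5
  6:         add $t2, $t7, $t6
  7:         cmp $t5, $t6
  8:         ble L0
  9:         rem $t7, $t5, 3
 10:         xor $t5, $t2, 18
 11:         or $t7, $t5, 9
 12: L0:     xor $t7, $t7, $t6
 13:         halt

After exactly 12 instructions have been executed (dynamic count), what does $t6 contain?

after li $t6, 9: $t6=9
after li $t2, 31: $t2=31
after li $t5, 24: $t5=24
after li $t7, 9: $t7=9
after and $t6, $t6, $t5: $t6=9&24=8
after add $t2, $t7, $t6: $t2=9+8=17
cmp $t5, $t6  (cmp 24,8)
ble L0: not taken
after rem $t7, $t5, 3: $t7=24%3=0
after xor $t5, $t2, 18: $t5=17^18=3
after or $t7, $t5, 9: $t7=3|9=11
after xor $t7, $t7, $t6: $t7=11^8=3
After step 12: $t6 = 8.

8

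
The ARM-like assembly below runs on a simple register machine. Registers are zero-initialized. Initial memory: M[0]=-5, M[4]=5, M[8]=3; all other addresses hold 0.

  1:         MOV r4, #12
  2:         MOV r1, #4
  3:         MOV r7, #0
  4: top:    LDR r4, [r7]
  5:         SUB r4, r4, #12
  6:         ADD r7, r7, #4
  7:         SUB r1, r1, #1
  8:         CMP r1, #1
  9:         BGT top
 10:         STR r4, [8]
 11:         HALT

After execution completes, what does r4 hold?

-9

MOV r4, #12 → r4=12
MOV r1, #4 → r1=4
MOV r7, #0 → r7=0
LDR r4, [r7] → r4=M[0]=-5
SUB r4, r4, #12 → r4=(-5)-12=-17
ADD r7, r7, #4 → r7=0+4=4
SUB r1, r1, #1 → r1=4-1=3
CMP r1, #1  (cmp 3,1)
BGT top: taken
LDR r4, [r7] → r4=M[4]=5
SUB r4, r4, #12 → r4=5-12=-7
ADD r7, r7, #4 → r7=4+4=8
SUB r1, r1, #1 → r1=3-1=2
CMP r1, #1  (cmp 2,1)
BGT top: taken
LDR r4, [r7] → r4=M[8]=3
SUB r4, r4, #12 → r4=3-12=-9
ADD r7, r7, #4 → r7=8+4=12
SUB r1, r1, #1 → r1=2-1=1
CMP r1, #1  (cmp 1,1)
BGT top: not taken
STR r4, [8] → M[8]=-9
halt.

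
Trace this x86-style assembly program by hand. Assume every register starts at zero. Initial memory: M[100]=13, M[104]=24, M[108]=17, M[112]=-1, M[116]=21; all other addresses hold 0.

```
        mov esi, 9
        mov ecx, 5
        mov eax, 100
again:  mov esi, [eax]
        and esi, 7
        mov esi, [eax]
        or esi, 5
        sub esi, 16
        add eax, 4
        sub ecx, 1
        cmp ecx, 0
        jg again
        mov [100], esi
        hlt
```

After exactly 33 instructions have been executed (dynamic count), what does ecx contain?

mov esi, 9 → esi=9
mov ecx, 5 → ecx=5
mov eax, 100 → eax=100
mov esi, [eax] → esi=M[100]=13
and esi, 7 → esi=13&7=5
mov esi, [eax] → esi=M[100]=13
or esi, 5 → esi=13|5=13
sub esi, 16 → esi=13-16=-3
add eax, 4 → eax=100+4=104
sub ecx, 1 → ecx=5-1=4
cmp ecx, 0  (cmp 4,0)
jg again: taken
mov esi, [eax] → esi=M[104]=24
and esi, 7 → esi=24&7=0
mov esi, [eax] → esi=M[104]=24
or esi, 5 → esi=24|5=29
sub esi, 16 → esi=29-16=13
add eax, 4 → eax=104+4=108
sub ecx, 1 → ecx=4-1=3
cmp ecx, 0  (cmp 3,0)
jg again: taken
mov esi, [eax] → esi=M[108]=17
and esi, 7 → esi=17&7=1
mov esi, [eax] → esi=M[108]=17
or esi, 5 → esi=17|5=21
sub esi, 16 → esi=21-16=5
add eax, 4 → eax=108+4=112
sub ecx, 1 → ecx=3-1=2
cmp ecx, 0  (cmp 2,0)
jg again: taken
mov esi, [eax] → esi=M[112]=-1
and esi, 7 → esi=(-1)&7=7
mov esi, [eax] → esi=M[112]=-1
After step 33: ecx = 2.

2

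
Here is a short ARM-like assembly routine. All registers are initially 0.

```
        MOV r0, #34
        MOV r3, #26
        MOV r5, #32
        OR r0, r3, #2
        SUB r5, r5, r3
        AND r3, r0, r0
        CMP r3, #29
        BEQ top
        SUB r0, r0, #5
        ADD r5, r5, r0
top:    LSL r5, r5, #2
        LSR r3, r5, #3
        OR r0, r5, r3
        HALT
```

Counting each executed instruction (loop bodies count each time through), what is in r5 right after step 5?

6

MOV r0, #34 → r0=34
MOV r3, #26 → r3=26
MOV r5, #32 → r5=32
OR r0, r3, #2 → r0=26|2=26
SUB r5, r5, r3 → r5=32-26=6
After step 5: r5 = 6.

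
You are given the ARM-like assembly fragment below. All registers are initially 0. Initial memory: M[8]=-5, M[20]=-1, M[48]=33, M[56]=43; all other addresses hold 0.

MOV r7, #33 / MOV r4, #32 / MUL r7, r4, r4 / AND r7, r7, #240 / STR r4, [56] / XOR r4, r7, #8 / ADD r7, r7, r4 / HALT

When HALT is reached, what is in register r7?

r7=33
r4=32
r7=32*32=1024
r7=1024&240=0
STR r4, [56] → M[56]=32
r4=0^8=8
r7=0+8=8
halt.

8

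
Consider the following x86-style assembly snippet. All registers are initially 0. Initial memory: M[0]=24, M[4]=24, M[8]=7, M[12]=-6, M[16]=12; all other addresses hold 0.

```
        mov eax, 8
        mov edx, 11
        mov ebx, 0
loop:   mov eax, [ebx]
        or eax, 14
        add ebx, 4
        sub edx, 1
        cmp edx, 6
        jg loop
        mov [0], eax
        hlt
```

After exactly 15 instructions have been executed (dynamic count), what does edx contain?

eax=8
edx=11
ebx=0
eax=M[0]=24
eax=24|14=30
ebx=0+4=4
edx=11-1=10
cmp edx, 6  (cmp 10,6)
jg loop: taken
eax=M[4]=24
eax=24|14=30
ebx=4+4=8
edx=10-1=9
cmp edx, 6  (cmp 9,6)
jg loop: taken
After step 15: edx = 9.

9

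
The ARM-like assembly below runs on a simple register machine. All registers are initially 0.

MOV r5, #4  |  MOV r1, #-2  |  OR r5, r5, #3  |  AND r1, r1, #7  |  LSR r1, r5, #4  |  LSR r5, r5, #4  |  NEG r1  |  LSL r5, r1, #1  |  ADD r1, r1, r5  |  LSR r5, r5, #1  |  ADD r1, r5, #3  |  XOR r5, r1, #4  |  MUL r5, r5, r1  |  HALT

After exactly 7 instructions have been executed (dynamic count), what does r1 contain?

0

r5=4
r1=-2
r5=4|3=7
r1=(-2)&7=6
r1=7>>4=0
r5=7>>4=0
r1=-(0)=0
After step 7: r1 = 0.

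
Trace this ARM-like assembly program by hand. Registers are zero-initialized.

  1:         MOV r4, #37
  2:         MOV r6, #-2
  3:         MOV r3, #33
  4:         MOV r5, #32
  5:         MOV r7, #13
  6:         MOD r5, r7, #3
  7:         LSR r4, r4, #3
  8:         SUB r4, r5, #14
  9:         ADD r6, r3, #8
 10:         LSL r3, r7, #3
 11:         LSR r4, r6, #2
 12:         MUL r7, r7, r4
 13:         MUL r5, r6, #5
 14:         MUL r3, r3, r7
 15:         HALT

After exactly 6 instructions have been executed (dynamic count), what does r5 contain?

r4=37
r6=-2
r3=33
r5=32
r7=13
r5=13%3=1
After step 6: r5 = 1.

1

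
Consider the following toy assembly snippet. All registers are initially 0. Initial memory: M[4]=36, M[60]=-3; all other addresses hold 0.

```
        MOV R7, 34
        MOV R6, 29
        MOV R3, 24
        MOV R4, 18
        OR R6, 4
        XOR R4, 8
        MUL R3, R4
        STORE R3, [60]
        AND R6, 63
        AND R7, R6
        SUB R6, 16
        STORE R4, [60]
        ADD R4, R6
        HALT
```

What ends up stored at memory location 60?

26

R7=34
R6=29
R3=24
R4=18
R6=29|4=29
R4=18^8=26
R3=24*26=624
STORE R3, [60] → M[60]=624
R6=29&63=29
R7=34&29=0
R6=29-16=13
STORE R4, [60] → M[60]=26
R4=26+13=39
halt.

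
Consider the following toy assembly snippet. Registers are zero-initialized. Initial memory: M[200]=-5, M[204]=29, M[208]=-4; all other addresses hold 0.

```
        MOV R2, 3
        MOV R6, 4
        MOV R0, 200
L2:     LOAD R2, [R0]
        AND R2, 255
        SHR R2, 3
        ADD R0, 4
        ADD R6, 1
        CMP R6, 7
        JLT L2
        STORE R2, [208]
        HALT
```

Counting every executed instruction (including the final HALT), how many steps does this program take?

after MOV R2, 3: R2=3
after MOV R6, 4: R6=4
after MOV R0, 200: R0=200
after LOAD R2, [R0]: R2=M[200]=-5
after AND R2, 255: R2=(-5)&255=251
after SHR R2, 3: R2=251>>3=31
after ADD R0, 4: R0=200+4=204
after ADD R6, 1: R6=4+1=5
CMP R6, 7  (cmp 5,7)
JLT L2: taken
after LOAD R2, [R0]: R2=M[204]=29
after AND R2, 255: R2=29&255=29
after SHR R2, 3: R2=29>>3=3
after ADD R0, 4: R0=204+4=208
after ADD R6, 1: R6=5+1=6
CMP R6, 7  (cmp 6,7)
JLT L2: taken
after LOAD R2, [R0]: R2=M[208]=-4
after AND R2, 255: R2=(-4)&255=252
after SHR R2, 3: R2=252>>3=31
after ADD R0, 4: R0=208+4=212
after ADD R6, 1: R6=6+1=7
CMP R6, 7  (cmp 7,7)
JLT L2: not taken
STORE R2, [208] → M[208]=31
halt.
Total executed instructions: 26.

26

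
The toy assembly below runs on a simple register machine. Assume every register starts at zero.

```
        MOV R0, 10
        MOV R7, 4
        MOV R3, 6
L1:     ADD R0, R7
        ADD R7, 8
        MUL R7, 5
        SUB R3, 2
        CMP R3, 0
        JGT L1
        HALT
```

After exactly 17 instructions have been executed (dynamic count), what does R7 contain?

348

R0=10
R7=4
R3=6
R0=10+4=14
R7=4+8=12
R7=12*5=60
R3=6-2=4
CMP R3, 0  (cmp 4,0)
JGT L1: taken
R0=14+60=74
R7=60+8=68
R7=68*5=340
R3=4-2=2
CMP R3, 0  (cmp 2,0)
JGT L1: taken
R0=74+340=414
R7=340+8=348
After step 17: R7 = 348.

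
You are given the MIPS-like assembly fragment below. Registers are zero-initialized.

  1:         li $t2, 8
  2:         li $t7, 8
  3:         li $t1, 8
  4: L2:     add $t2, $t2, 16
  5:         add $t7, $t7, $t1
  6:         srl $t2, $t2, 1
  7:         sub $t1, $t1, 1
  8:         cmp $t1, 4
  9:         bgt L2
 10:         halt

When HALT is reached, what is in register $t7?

$t2=8
$t7=8
$t1=8
$t2=8+16=24
$t7=8+8=16
$t2=24>>1=12
$t1=8-1=7
cmp $t1, 4  (cmp 7,4)
bgt L2: taken
$t2=12+16=28
$t7=16+7=23
$t2=28>>1=14
$t1=7-1=6
cmp $t1, 4  (cmp 6,4)
bgt L2: taken
$t2=14+16=30
$t7=23+6=29
$t2=30>>1=15
$t1=6-1=5
cmp $t1, 4  (cmp 5,4)
bgt L2: taken
$t2=15+16=31
$t7=29+5=34
$t2=31>>1=15
$t1=5-1=4
cmp $t1, 4  (cmp 4,4)
bgt L2: not taken
halt.

34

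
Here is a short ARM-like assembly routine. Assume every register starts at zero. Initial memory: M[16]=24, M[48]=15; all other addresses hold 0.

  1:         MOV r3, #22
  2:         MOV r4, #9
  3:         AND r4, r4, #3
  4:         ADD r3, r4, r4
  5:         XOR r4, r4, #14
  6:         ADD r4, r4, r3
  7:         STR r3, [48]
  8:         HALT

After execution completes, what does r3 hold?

after MOV r3, #22: r3=22
after MOV r4, #9: r4=9
after AND r4, r4, #3: r4=9&3=1
after ADD r3, r4, r4: r3=1+1=2
after XOR r4, r4, #14: r4=1^14=15
after ADD r4, r4, r3: r4=15+2=17
STR r3, [48] → M[48]=2
halt.

2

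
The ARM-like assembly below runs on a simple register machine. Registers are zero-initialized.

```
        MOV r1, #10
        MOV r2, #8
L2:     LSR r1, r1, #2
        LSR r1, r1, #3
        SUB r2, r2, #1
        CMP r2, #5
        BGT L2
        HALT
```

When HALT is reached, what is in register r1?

after MOV r1, #10: r1=10
after MOV r2, #8: r2=8
after LSR r1, r1, #2: r1=10>>2=2
after LSR r1, r1, #3: r1=2>>3=0
after SUB r2, r2, #1: r2=8-1=7
CMP r2, #5  (cmp 7,5)
BGT L2: taken
after LSR r1, r1, #2: r1=0>>2=0
after LSR r1, r1, #3: r1=0>>3=0
after SUB r2, r2, #1: r2=7-1=6
CMP r2, #5  (cmp 6,5)
BGT L2: taken
after LSR r1, r1, #2: r1=0>>2=0
after LSR r1, r1, #3: r1=0>>3=0
after SUB r2, r2, #1: r2=6-1=5
CMP r2, #5  (cmp 5,5)
BGT L2: not taken
halt.

0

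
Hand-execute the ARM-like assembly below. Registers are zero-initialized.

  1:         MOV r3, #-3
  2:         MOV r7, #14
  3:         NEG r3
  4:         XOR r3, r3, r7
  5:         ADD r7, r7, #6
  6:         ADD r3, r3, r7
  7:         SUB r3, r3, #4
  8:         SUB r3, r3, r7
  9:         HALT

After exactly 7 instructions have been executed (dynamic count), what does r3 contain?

29

MOV r3, #-3 → r3=-3
MOV r7, #14 → r7=14
NEG r3 → r3=-(-3)=3
XOR r3, r3, r7 → r3=3^14=13
ADD r7, r7, #6 → r7=14+6=20
ADD r3, r3, r7 → r3=13+20=33
SUB r3, r3, #4 → r3=33-4=29
After step 7: r3 = 29.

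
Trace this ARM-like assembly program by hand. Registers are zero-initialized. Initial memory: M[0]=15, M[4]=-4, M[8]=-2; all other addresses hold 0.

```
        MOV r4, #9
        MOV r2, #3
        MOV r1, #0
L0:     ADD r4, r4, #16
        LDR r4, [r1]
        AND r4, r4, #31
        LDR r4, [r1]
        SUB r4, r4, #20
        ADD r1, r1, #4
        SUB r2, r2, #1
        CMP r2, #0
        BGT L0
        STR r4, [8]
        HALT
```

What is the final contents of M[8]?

MOV r4, #9 → r4=9
MOV r2, #3 → r2=3
MOV r1, #0 → r1=0
ADD r4, r4, #16 → r4=9+16=25
LDR r4, [r1] → r4=M[0]=15
AND r4, r4, #31 → r4=15&31=15
LDR r4, [r1] → r4=M[0]=15
SUB r4, r4, #20 → r4=15-20=-5
ADD r1, r1, #4 → r1=0+4=4
SUB r2, r2, #1 → r2=3-1=2
CMP r2, #0  (cmp 2,0)
BGT L0: taken
ADD r4, r4, #16 → r4=(-5)+16=11
LDR r4, [r1] → r4=M[4]=-4
AND r4, r4, #31 → r4=(-4)&31=28
LDR r4, [r1] → r4=M[4]=-4
SUB r4, r4, #20 → r4=(-4)-20=-24
ADD r1, r1, #4 → r1=4+4=8
SUB r2, r2, #1 → r2=2-1=1
CMP r2, #0  (cmp 1,0)
BGT L0: taken
ADD r4, r4, #16 → r4=(-24)+16=-8
LDR r4, [r1] → r4=M[8]=-2
AND r4, r4, #31 → r4=(-2)&31=30
LDR r4, [r1] → r4=M[8]=-2
SUB r4, r4, #20 → r4=(-2)-20=-22
ADD r1, r1, #4 → r1=8+4=12
SUB r2, r2, #1 → r2=1-1=0
CMP r2, #0  (cmp 0,0)
BGT L0: not taken
STR r4, [8] → M[8]=-22
halt.

-22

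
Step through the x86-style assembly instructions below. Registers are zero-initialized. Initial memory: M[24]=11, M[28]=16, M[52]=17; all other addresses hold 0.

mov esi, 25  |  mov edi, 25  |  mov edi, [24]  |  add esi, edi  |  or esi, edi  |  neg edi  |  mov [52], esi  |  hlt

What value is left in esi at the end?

esi=25
edi=25
edi=M[24]=11
esi=25+11=36
esi=36|11=47
edi=-(11)=-11
mov [52], esi → M[52]=47
halt.

47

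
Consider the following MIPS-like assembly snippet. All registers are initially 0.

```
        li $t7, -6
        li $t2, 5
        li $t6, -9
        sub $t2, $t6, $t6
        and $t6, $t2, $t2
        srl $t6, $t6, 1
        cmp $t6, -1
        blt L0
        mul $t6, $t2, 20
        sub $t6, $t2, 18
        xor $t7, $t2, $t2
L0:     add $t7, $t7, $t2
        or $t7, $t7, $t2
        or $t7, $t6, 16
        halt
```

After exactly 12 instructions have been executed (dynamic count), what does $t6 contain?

li $t7, -6 → $t7=-6
li $t2, 5 → $t2=5
li $t6, -9 → $t6=-9
sub $t2, $t6, $t6 → $t2=(-9)-(-9)=0
and $t6, $t2, $t2 → $t6=0&0=0
srl $t6, $t6, 1 → $t6=0>>1=0
cmp $t6, -1  (cmp 0,-1)
blt L0: not taken
mul $t6, $t2, 20 → $t6=0*20=0
sub $t6, $t2, 18 → $t6=0-18=-18
xor $t7, $t2, $t2 → $t7=0^0=0
add $t7, $t7, $t2 → $t7=0+0=0
After step 12: $t6 = -18.

-18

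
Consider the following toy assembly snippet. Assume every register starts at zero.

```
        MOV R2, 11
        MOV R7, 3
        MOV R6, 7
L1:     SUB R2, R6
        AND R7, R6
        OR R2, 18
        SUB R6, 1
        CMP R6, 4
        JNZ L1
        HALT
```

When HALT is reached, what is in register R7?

MOV R2, 11 → R2=11
MOV R7, 3 → R7=3
MOV R6, 7 → R6=7
SUB R2, R6 → R2=11-7=4
AND R7, R6 → R7=3&7=3
OR R2, 18 → R2=4|18=22
SUB R6, 1 → R6=7-1=6
CMP R6, 4  (cmp 6,4)
JNZ L1: taken
SUB R2, R6 → R2=22-6=16
AND R7, R6 → R7=3&6=2
OR R2, 18 → R2=16|18=18
SUB R6, 1 → R6=6-1=5
CMP R6, 4  (cmp 5,4)
JNZ L1: taken
SUB R2, R6 → R2=18-5=13
AND R7, R6 → R7=2&5=0
OR R2, 18 → R2=13|18=31
SUB R6, 1 → R6=5-1=4
CMP R6, 4  (cmp 4,4)
JNZ L1: not taken
halt.

0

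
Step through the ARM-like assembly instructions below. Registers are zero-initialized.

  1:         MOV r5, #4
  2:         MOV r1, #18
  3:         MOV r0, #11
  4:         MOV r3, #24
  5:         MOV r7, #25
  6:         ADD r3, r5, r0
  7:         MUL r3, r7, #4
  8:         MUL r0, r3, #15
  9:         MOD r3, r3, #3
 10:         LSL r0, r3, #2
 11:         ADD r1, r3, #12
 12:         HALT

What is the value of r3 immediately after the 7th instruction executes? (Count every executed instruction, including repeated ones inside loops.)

MOV r5, #4 → r5=4
MOV r1, #18 → r1=18
MOV r0, #11 → r0=11
MOV r3, #24 → r3=24
MOV r7, #25 → r7=25
ADD r3, r5, r0 → r3=4+11=15
MUL r3, r7, #4 → r3=25*4=100
After step 7: r3 = 100.

100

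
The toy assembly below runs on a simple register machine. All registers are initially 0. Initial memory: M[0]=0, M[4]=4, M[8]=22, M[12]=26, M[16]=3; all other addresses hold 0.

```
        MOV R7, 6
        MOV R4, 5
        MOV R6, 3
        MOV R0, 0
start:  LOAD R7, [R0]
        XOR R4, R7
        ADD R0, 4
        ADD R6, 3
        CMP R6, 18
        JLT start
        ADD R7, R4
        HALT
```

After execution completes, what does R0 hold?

R7=6
R4=5
R6=3
R0=0
R7=M[0]=0
R4=5^0=5
R0=0+4=4
R6=3+3=6
CMP R6, 18  (cmp 6,18)
JLT start: taken
R7=M[4]=4
R4=5^4=1
R0=4+4=8
R6=6+3=9
CMP R6, 18  (cmp 9,18)
JLT start: taken
R7=M[8]=22
R4=1^22=23
R0=8+4=12
R6=9+3=12
CMP R6, 18  (cmp 12,18)
JLT start: taken
R7=M[12]=26
R4=23^26=13
R0=12+4=16
R6=12+3=15
CMP R6, 18  (cmp 15,18)
JLT start: taken
R7=M[16]=3
R4=13^3=14
R0=16+4=20
R6=15+3=18
CMP R6, 18  (cmp 18,18)
JLT start: not taken
R7=3+14=17
halt.

20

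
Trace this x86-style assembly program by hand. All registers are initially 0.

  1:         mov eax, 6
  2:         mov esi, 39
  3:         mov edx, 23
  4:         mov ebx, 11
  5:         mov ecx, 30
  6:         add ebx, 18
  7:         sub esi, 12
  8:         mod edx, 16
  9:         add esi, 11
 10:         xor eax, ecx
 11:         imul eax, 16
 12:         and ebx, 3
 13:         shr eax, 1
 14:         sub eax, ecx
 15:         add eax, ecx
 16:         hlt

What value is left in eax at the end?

192

eax=6
esi=39
edx=23
ebx=11
ecx=30
ebx=11+18=29
esi=39-12=27
edx=23%16=7
esi=27+11=38
eax=6^30=24
eax=24*16=384
ebx=29&3=1
eax=384>>1=192
eax=192-30=162
eax=162+30=192
halt.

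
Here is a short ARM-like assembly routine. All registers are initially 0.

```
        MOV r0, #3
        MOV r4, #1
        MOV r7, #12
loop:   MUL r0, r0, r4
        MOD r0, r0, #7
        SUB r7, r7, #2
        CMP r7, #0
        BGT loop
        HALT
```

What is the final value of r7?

0

after MOV r0, #3: r0=3
after MOV r4, #1: r4=1
after MOV r7, #12: r7=12
after MUL r0, r0, r4: r0=3*1=3
after MOD r0, r0, #7: r0=3%7=3
after SUB r7, r7, #2: r7=12-2=10
CMP r7, #0  (cmp 10,0)
BGT loop: taken
after MUL r0, r0, r4: r0=3*1=3
after MOD r0, r0, #7: r0=3%7=3
after SUB r7, r7, #2: r7=10-2=8
CMP r7, #0  (cmp 8,0)
BGT loop: taken
after MUL r0, r0, r4: r0=3*1=3
after MOD r0, r0, #7: r0=3%7=3
after SUB r7, r7, #2: r7=8-2=6
CMP r7, #0  (cmp 6,0)
BGT loop: taken
after MUL r0, r0, r4: r0=3*1=3
after MOD r0, r0, #7: r0=3%7=3
after SUB r7, r7, #2: r7=6-2=4
CMP r7, #0  (cmp 4,0)
BGT loop: taken
after MUL r0, r0, r4: r0=3*1=3
after MOD r0, r0, #7: r0=3%7=3
after SUB r7, r7, #2: r7=4-2=2
CMP r7, #0  (cmp 2,0)
BGT loop: taken
after MUL r0, r0, r4: r0=3*1=3
after MOD r0, r0, #7: r0=3%7=3
after SUB r7, r7, #2: r7=2-2=0
CMP r7, #0  (cmp 0,0)
BGT loop: not taken
halt.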